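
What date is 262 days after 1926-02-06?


Start: 1926-02-06, add 262 days
February 1926 has 28 days: 28 - 6 = 22 days to February 28 -> 240 left
March 1926 has 31 days -> 209 left
April 1926 has 30 days -> 179 left
May 1926 has 31 days -> 148 left
June 1926 has 30 days -> 118 left
July 1926 has 31 days -> 87 left
August 1926 has 31 days -> 56 left
September 1926 has 30 days -> 26 left
October 1926: 26 <= 31 -> lands on October 26

Result: 1926-10-26


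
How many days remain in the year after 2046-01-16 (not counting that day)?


Day of year: 16 of 365
Remaining = 365 - 16

349 days


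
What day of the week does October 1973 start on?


Target: October 1, 1973
Anchor: Jan 1, 1973. With p = 1973 - 1 = 1972: (p + p//4 - p//100 + p//400) mod 7 = (1972 + 493 - 19 + 4) mod 7 = 2450 mod 7 = 0 -> Monday (Mon=0 ... Sun=6)
Days before October (Jan-Sep): 273 days
Weekday index = (0 + 273) mod 7 = 0

Monday


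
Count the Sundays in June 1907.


June 1907 has 30 days
Anchor: Jan 1, 1907. With p = 1907 - 1 = 1906: (p + p//4 - p//100 + p//400) mod 7 = (1906 + 476 - 19 + 4) mod 7 = 2367 mod 7 = 1 -> Tuesday (Mon=0 ... Sun=6)
Days before June (Jan-May): 151; June 1 index = (1 + 151) mod 7 = 5 -> Saturday
First Sunday is June 2
Sundays: 2, 9, 16, 23, 30

5 Sundays


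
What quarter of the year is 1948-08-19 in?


Month: August (month 8)
Q1: Jan-Mar, Q2: Apr-Jun, Q3: Jul-Sep, Q4: Oct-Dec

Q3


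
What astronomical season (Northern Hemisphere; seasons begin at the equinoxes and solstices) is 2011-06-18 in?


Date: June 18
Astronomical Spring (approx.; exact equinox/solstice day varies by year): March 20 to June 20
June 18 falls within the Spring window

Spring


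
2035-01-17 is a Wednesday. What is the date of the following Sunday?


Current: Wednesday
Target: Sunday
Days ahead: 4

Next Sunday: 2035-01-21


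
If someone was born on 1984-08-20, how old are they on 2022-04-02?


Birth: 1984-08-20
Reference: 2022-04-02
Year difference: 2022 - 1984 = 38
Birthday not yet reached in 2022, subtract 1

37 years old


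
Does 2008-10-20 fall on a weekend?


Anchor: Jan 1, 2008. With p = 2008 - 1 = 2007: (p + p//4 - p//100 + p//400) mod 7 = (2007 + 501 - 20 + 5) mod 7 = 2493 mod 7 = 1 -> Tuesday (Mon=0 ... Sun=6)
Day of year: 294; offset = 293
Weekday index = (1 + 293) mod 7 = 0 -> Monday
Weekend days: Saturday, Sunday

No


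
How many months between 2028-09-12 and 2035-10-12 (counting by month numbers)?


From September 2028 to October 2035
7 years * 12 = 84 months, plus 1 month = 85

85 months


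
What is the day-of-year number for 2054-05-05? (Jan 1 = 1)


Date: May 5, 2054
Days in months 1 through 4: 120
Plus 5 days in May

Day of year: 125


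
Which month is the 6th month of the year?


Month 6 of 12

June


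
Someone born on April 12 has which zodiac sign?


Date: April 12
Conventional tropical zodiac dates: Aries from March 21 onward; Taurus starts April 20
April 12 falls within the Aries range

Aries


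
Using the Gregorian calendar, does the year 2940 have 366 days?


Gregorian leap year rule: divisible by 4, but not by 100, unless also by 400.
2940 is divisible by 4 but not 100 -> leap year

Yes


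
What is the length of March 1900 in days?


March 1900

31 days


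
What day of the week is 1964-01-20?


Date: January 20, 1964
Anchor: Jan 1, 1964. With p = 1964 - 1 = 1963: (p + p//4 - p//100 + p//400) mod 7 = (1963 + 490 - 19 + 4) mod 7 = 2438 mod 7 = 2 -> Wednesday (Mon=0 ... Sun=6)
Days into year = 20 - 1 = 19
Weekday index = (2 + 19) mod 7 = 0

Day of the week: Monday


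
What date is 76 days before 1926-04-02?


Start: 1926-04-02, subtract 76 days
Back 2 days from April 2 reaches March 31, 1926 -> 74 left
March 1926 has 31 days -> back to February 28, 1926 -> 43 left
February 1926 has 28 days -> back to January 31, 1926 -> 15 left
January 1926: 31 - 15 = 16 -> lands on January 16

Result: 1926-01-16


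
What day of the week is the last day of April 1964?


April 1964 has 30 days
Anchor: Jan 1, 1964. With p = 1964 - 1 = 1963: (p + p//4 - p//100 + p//400) mod 7 = (1963 + 490 - 19 + 4) mod 7 = 2438 mod 7 = 2 -> Wednesday (Mon=0 ... Sun=6)
Days before April (Jan-Mar): 91; April 1 index = (2 + 91) mod 7 = 2 -> Wednesday
Last day offset: 30 - 1 = 29 days
Weekday index = (2 + 29) mod 7 = 3

Thursday, April 30


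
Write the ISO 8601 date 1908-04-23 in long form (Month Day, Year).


ISO 1908-04-23 parses as year=1908, month=04, day=23
Month 4 -> April

April 23, 1908


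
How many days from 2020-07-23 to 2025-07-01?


From 2020-07-23 to 2025-07-01
2020-07-23: days before July = 31 + 29 + 31 + 30 + 31 + 30 = 182 (2020 is a leap year); day of year = 182 + 23 = 205
2025-07-01: days before July = 31 + 28 + 31 + 30 + 31 + 30 = 181 (2025 is not a leap year); day of year = 181 + 1 = 182
Rest of 2020: 366 - 205 = 161
Full years 2021 (365), 2022 (365), 2023 (365), 2024 (366): 1461
Total = 161 + 1461 + 182 = 1804

1804 days


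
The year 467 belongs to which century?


Century = (year - 1) // 100 + 1
= (467 - 1) // 100 + 1
= 466 // 100 + 1
= 4 + 1

5th century


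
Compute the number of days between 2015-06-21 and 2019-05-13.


From 2015-06-21 to 2019-05-13
2015-06-21: days before June = 31 + 28 + 31 + 30 + 31 = 151 (2015 is not a leap year); day of year = 151 + 21 = 172
2019-05-13: days before May = 31 + 28 + 31 + 30 = 120 (2019 is not a leap year); day of year = 120 + 13 = 133
Rest of 2015: 365 - 172 = 193
Full years 2016 (366), 2017 (365), 2018 (365): 1096
Total = 193 + 1096 + 133 = 1422

1422 days


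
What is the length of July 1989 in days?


July 1989

31 days


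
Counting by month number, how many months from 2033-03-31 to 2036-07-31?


From March 2033 to July 2036
3 years * 12 = 36 months, plus 4 months = 40

40 months


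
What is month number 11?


Month 11 of 12

November


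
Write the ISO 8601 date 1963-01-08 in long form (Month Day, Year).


ISO 1963-01-08 parses as year=1963, month=01, day=08
Month 1 -> January

January 8, 1963


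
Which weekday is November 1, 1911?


Target: November 1, 1911
Anchor: Jan 1, 1911. With p = 1911 - 1 = 1910: (p + p//4 - p//100 + p//400) mod 7 = (1910 + 477 - 19 + 4) mod 7 = 2372 mod 7 = 6 -> Sunday (Mon=0 ... Sun=6)
Days before November (Jan-Oct): 304 days
Weekday index = (6 + 304) mod 7 = 2

Wednesday


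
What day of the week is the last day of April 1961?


April 1961 has 30 days
Anchor: Jan 1, 1961. With p = 1961 - 1 = 1960: (p + p//4 - p//100 + p//400) mod 7 = (1960 + 490 - 19 + 4) mod 7 = 2435 mod 7 = 6 -> Sunday (Mon=0 ... Sun=6)
Days before April (Jan-Mar): 90; April 1 index = (6 + 90) mod 7 = 5 -> Saturday
Last day offset: 30 - 1 = 29 days
Weekday index = (5 + 29) mod 7 = 6

Sunday, April 30


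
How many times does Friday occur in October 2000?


October 2000 has 31 days
Anchor: Jan 1, 2000. With p = 2000 - 1 = 1999: (p + p//4 - p//100 + p//400) mod 7 = (1999 + 499 - 19 + 4) mod 7 = 2483 mod 7 = 5 -> Saturday (Mon=0 ... Sun=6)
Days before October (Jan-Sep): 274; October 1 index = (5 + 274) mod 7 = 6 -> Sunday
First Friday is October 6
Fridays: 6, 13, 20, 27

4 Fridays


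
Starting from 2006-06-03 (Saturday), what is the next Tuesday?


Current: Saturday
Target: Tuesday
Days ahead: 3

Next Tuesday: 2006-06-06


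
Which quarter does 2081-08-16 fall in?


Month: August (month 8)
Q1: Jan-Mar, Q2: Apr-Jun, Q3: Jul-Sep, Q4: Oct-Dec

Q3


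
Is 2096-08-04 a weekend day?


Anchor: Jan 1, 2096. With p = 2096 - 1 = 2095: (p + p//4 - p//100 + p//400) mod 7 = (2095 + 523 - 20 + 5) mod 7 = 2603 mod 7 = 6 -> Sunday (Mon=0 ... Sun=6)
Day of year: 217; offset = 216
Weekday index = (6 + 216) mod 7 = 5 -> Saturday
Weekend days: Saturday, Sunday

Yes


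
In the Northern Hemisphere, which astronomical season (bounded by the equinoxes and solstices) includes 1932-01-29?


Date: January 29
Astronomical Winter (approx.; exact equinox/solstice day varies by year): December 21 to March 19
January 29 falls within the Winter window

Winter


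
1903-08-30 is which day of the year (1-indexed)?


Date: August 30, 1903
Days in months 1 through 7: 212
Plus 30 days in August

Day of year: 242


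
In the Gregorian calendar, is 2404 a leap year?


Gregorian leap year rule: divisible by 4, but not by 100, unless also by 400.
2404 is divisible by 4 but not 100 -> leap year

Yes


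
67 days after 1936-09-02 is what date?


Start: 1936-09-02, add 67 days
September 1936 has 30 days: 30 - 2 = 28 days to September 30 -> 39 left
October 1936 has 31 days -> 8 left
November 1936: 8 <= 30 -> lands on November 8

Result: 1936-11-08


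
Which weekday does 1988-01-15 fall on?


Date: January 15, 1988
Anchor: Jan 1, 1988. With p = 1988 - 1 = 1987: (p + p//4 - p//100 + p//400) mod 7 = (1987 + 496 - 19 + 4) mod 7 = 2468 mod 7 = 4 -> Friday (Mon=0 ... Sun=6)
Days into year = 15 - 1 = 14
Weekday index = (4 + 14) mod 7 = 4

Day of the week: Friday


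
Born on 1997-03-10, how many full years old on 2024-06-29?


Birth: 1997-03-10
Reference: 2024-06-29
Year difference: 2024 - 1997 = 27

27 years old


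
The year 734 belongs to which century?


Century = (year - 1) // 100 + 1
= (734 - 1) // 100 + 1
= 733 // 100 + 1
= 7 + 1

8th century


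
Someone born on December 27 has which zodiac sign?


Date: December 27
Conventional tropical zodiac dates: Capricorn from December 22 onward; Aquarius starts January 20
December 27 falls within the Capricorn range

Capricorn


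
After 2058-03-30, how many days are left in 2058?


Day of year: 89 of 365
Remaining = 365 - 89

276 days


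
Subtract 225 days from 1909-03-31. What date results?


Start: 1909-03-31, subtract 225 days
Back 31 days from March 31 reaches February 28, 1909 -> 194 left
February 1909 has 28 days -> back to January 31, 1909 -> 166 left
January 1909 has 31 days -> back to December 31, 1908 -> 135 left
December 1908 has 31 days -> back to November 30, 1908 -> 104 left
November 1908 has 30 days -> back to October 31, 1908 -> 74 left
October 1908 has 31 days -> back to September 30, 1908 -> 43 left
September 1908 has 30 days -> back to August 31, 1908 -> 13 left
August 1908: 31 - 13 = 18 -> lands on August 18

Result: 1908-08-18


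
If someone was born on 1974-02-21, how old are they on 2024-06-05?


Birth: 1974-02-21
Reference: 2024-06-05
Year difference: 2024 - 1974 = 50

50 years old


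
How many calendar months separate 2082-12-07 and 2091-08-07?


From December 2082 to August 2091
9 years * 12 = 108 months, minus 4 months = 104

104 months


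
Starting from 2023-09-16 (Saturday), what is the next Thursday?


Current: Saturday
Target: Thursday
Days ahead: 5

Next Thursday: 2023-09-21


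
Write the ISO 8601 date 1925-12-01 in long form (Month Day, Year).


ISO 1925-12-01 parses as year=1925, month=12, day=01
Month 12 -> December

December 1, 1925


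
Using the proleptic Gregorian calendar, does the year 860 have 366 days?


Gregorian leap year rule: divisible by 4, but not by 100, unless also by 400.
860 is divisible by 4 but not 100 -> leap year

Yes


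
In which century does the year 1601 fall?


Century = (year - 1) // 100 + 1
= (1601 - 1) // 100 + 1
= 1600 // 100 + 1
= 16 + 1

17th century


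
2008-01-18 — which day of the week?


Date: January 18, 2008
Anchor: Jan 1, 2008. With p = 2008 - 1 = 2007: (p + p//4 - p//100 + p//400) mod 7 = (2007 + 501 - 20 + 5) mod 7 = 2493 mod 7 = 1 -> Tuesday (Mon=0 ... Sun=6)
Days into year = 18 - 1 = 17
Weekday index = (1 + 17) mod 7 = 4

Day of the week: Friday


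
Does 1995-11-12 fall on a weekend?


Anchor: Jan 1, 1995. With p = 1995 - 1 = 1994: (p + p//4 - p//100 + p//400) mod 7 = (1994 + 498 - 19 + 4) mod 7 = 2477 mod 7 = 6 -> Sunday (Mon=0 ... Sun=6)
Day of year: 316; offset = 315
Weekday index = (6 + 315) mod 7 = 6 -> Sunday
Weekend days: Saturday, Sunday

Yes


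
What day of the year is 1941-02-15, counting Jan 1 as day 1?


Date: February 15, 1941
Days in months 1 through 1: 31
Plus 15 days in February

Day of year: 46


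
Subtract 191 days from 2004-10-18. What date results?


Start: 2004-10-18, subtract 191 days
Back 18 days from October 18 reaches September 30, 2004 -> 173 left
September 2004 has 30 days -> back to August 31, 2004 -> 143 left
August 2004 has 31 days -> back to July 31, 2004 -> 112 left
July 2004 has 31 days -> back to June 30, 2004 -> 81 left
June 2004 has 30 days -> back to May 31, 2004 -> 51 left
May 2004 has 31 days -> back to April 30, 2004 -> 20 left
April 2004: 30 - 20 = 10 -> lands on April 10

Result: 2004-04-10


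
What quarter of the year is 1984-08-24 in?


Month: August (month 8)
Q1: Jan-Mar, Q2: Apr-Jun, Q3: Jul-Sep, Q4: Oct-Dec

Q3


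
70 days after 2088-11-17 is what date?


Start: 2088-11-17, add 70 days
November 2088 has 30 days: 30 - 17 = 13 days to November 30 -> 57 left
December 2088 has 31 days -> 26 left
January 2089: 26 <= 31 -> lands on January 26

Result: 2089-01-26


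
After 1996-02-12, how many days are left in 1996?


Day of year: 43 of 366
Remaining = 366 - 43

323 days


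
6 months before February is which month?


February is month 2
2 - 6 = -4; wrap: -4 + 12 = 8

August


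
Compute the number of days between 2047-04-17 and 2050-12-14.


From 2047-04-17 to 2050-12-14
2047-04-17: days before April = 31 + 28 + 31 = 90 (2047 is not a leap year); day of year = 90 + 17 = 107
2050-12-14: days before December = 31 + 28 + 31 + 30 + 31 + 30 + 31 + 31 + 30 + 31 + 30 = 334 (2050 is not a leap year); day of year = 334 + 14 = 348
Rest of 2047: 365 - 107 = 258
Full years 2048 (366), 2049 (365): 731
Total = 258 + 731 + 348 = 1337

1337 days


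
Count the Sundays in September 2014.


September 2014 has 30 days
Anchor: Jan 1, 2014. With p = 2014 - 1 = 2013: (p + p//4 - p//100 + p//400) mod 7 = (2013 + 503 - 20 + 5) mod 7 = 2501 mod 7 = 2 -> Wednesday (Mon=0 ... Sun=6)
Days before September (Jan-Aug): 243; September 1 index = (2 + 243) mod 7 = 0 -> Monday
First Sunday is September 7
Sundays: 7, 14, 21, 28

4 Sundays


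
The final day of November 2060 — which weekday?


November 2060 has 30 days
Anchor: Jan 1, 2060. With p = 2060 - 1 = 2059: (p + p//4 - p//100 + p//400) mod 7 = (2059 + 514 - 20 + 5) mod 7 = 2558 mod 7 = 3 -> Thursday (Mon=0 ... Sun=6)
Days before November (Jan-Oct): 305; November 1 index = (3 + 305) mod 7 = 0 -> Monday
Last day offset: 30 - 1 = 29 days
Weekday index = (0 + 29) mod 7 = 1

Tuesday, November 30


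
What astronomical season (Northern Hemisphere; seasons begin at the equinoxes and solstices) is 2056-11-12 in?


Date: November 12
Astronomical Autumn (approx.; exact equinox/solstice day varies by year): September 22 to December 20
November 12 falls within the Autumn window

Autumn


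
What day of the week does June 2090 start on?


Target: June 1, 2090
Anchor: Jan 1, 2090. With p = 2090 - 1 = 2089: (p + p//4 - p//100 + p//400) mod 7 = (2089 + 522 - 20 + 5) mod 7 = 2596 mod 7 = 6 -> Sunday (Mon=0 ... Sun=6)
Days before June (Jan-May): 151 days
Weekday index = (6 + 151) mod 7 = 3

Thursday


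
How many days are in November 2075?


November 2075

30 days


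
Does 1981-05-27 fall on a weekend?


Anchor: Jan 1, 1981. With p = 1981 - 1 = 1980: (p + p//4 - p//100 + p//400) mod 7 = (1980 + 495 - 19 + 4) mod 7 = 2460 mod 7 = 3 -> Thursday (Mon=0 ... Sun=6)
Day of year: 147; offset = 146
Weekday index = (3 + 146) mod 7 = 2 -> Wednesday
Weekend days: Saturday, Sunday

No


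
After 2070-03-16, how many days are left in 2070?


Day of year: 75 of 365
Remaining = 365 - 75

290 days


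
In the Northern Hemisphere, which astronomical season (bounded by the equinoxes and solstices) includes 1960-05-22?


Date: May 22
Astronomical Spring (approx.; exact equinox/solstice day varies by year): March 20 to June 20
May 22 falls within the Spring window

Spring


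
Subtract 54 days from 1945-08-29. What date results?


Start: 1945-08-29, subtract 54 days
Back 29 days from August 29 reaches July 31, 1945 -> 25 left
July 1945: 31 - 25 = 6 -> lands on July 6

Result: 1945-07-06


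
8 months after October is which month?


October is month 10
10 + 8 = 18; wrap: 18 - 12 = 6

June


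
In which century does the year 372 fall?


Century = (year - 1) // 100 + 1
= (372 - 1) // 100 + 1
= 371 // 100 + 1
= 3 + 1

4th century


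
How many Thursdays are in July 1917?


July 1917 has 31 days
Anchor: Jan 1, 1917. With p = 1917 - 1 = 1916: (p + p//4 - p//100 + p//400) mod 7 = (1916 + 479 - 19 + 4) mod 7 = 2380 mod 7 = 0 -> Monday (Mon=0 ... Sun=6)
Days before July (Jan-Jun): 181; July 1 index = (0 + 181) mod 7 = 6 -> Sunday
First Thursday is July 5
Thursdays: 5, 12, 19, 26

4 Thursdays


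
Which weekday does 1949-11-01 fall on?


Date: November 1, 1949
Anchor: Jan 1, 1949. With p = 1949 - 1 = 1948: (p + p//4 - p//100 + p//400) mod 7 = (1948 + 487 - 19 + 4) mod 7 = 2420 mod 7 = 5 -> Saturday (Mon=0 ... Sun=6)
Days before November (Jan-Oct): 304; offset = 304 + 1 - 1 = 304
Weekday index = (5 + 304) mod 7 = 1

Day of the week: Tuesday


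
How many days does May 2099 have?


May 2099

31 days


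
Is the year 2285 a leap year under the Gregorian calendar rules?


Gregorian leap year rule: divisible by 4, but not by 100, unless also by 400.
2285 is not divisible by 4 -> not a leap year

No


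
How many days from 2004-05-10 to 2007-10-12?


From 2004-05-10 to 2007-10-12
2004-05-10: days before May = 31 + 29 + 31 + 30 = 121 (2004 is a leap year); day of year = 121 + 10 = 131
2007-10-12: days before October = 31 + 28 + 31 + 30 + 31 + 30 + 31 + 31 + 30 = 273 (2007 is not a leap year); day of year = 273 + 12 = 285
Rest of 2004: 366 - 131 = 235
Full years 2005 (365), 2006 (365): 730
Total = 235 + 730 + 285 = 1250

1250 days


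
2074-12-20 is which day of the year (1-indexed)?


Date: December 20, 2074
Days in months 1 through 11: 334
Plus 20 days in December

Day of year: 354


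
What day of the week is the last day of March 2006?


March 2006 has 31 days
Anchor: Jan 1, 2006. With p = 2006 - 1 = 2005: (p + p//4 - p//100 + p//400) mod 7 = (2005 + 501 - 20 + 5) mod 7 = 2491 mod 7 = 6 -> Sunday (Mon=0 ... Sun=6)
Days before March (Jan-Feb): 59; March 1 index = (6 + 59) mod 7 = 2 -> Wednesday
Last day offset: 31 - 1 = 30 days
Weekday index = (2 + 30) mod 7 = 4

Friday, March 31


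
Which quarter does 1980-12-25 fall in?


Month: December (month 12)
Q1: Jan-Mar, Q2: Apr-Jun, Q3: Jul-Sep, Q4: Oct-Dec

Q4


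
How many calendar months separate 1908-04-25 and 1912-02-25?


From April 1908 to February 1912
4 years * 12 = 48 months, minus 2 months = 46

46 months


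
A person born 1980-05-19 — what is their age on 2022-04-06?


Birth: 1980-05-19
Reference: 2022-04-06
Year difference: 2022 - 1980 = 42
Birthday not yet reached in 2022, subtract 1

41 years old


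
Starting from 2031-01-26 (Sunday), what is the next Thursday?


Current: Sunday
Target: Thursday
Days ahead: 4

Next Thursday: 2031-01-30


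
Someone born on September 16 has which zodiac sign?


Date: September 16
Conventional tropical zodiac dates: Virgo from August 23 onward; Libra starts September 23
September 16 falls within the Virgo range

Virgo


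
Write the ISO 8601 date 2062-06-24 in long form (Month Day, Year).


ISO 2062-06-24 parses as year=2062, month=06, day=24
Month 6 -> June

June 24, 2062


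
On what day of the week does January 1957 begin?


Target: January 1, 1957
Anchor: Jan 1, 1957. With p = 1957 - 1 = 1956: (p + p//4 - p//100 + p//400) mod 7 = (1956 + 489 - 19 + 4) mod 7 = 2430 mod 7 = 1 -> Tuesday (Mon=0 ... Sun=6)
Offset from anchor: 0 days
Weekday index = (1 + 0) mod 7 = 1

Tuesday


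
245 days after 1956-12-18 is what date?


Start: 1956-12-18, add 245 days
December 1956 has 31 days: 31 - 18 = 13 days to December 31 -> 232 left
January 1957 has 31 days -> 201 left
February 1957 has 28 days -> 173 left
March 1957 has 31 days -> 142 left
April 1957 has 30 days -> 112 left
May 1957 has 31 days -> 81 left
June 1957 has 30 days -> 51 left
July 1957 has 31 days -> 20 left
August 1957: 20 <= 31 -> lands on August 20

Result: 1957-08-20


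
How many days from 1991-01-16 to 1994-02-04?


From 1991-01-16 to 1994-02-04
1991-01-16: day of year = 16
1994-02-04: days before February = 31; day of year = 31 + 4 = 35
Rest of 1991: 365 - 16 = 349
Full years 1992 (366), 1993 (365): 731
Total = 349 + 731 + 35 = 1115

1115 days


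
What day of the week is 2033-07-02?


Date: July 2, 2033
Anchor: Jan 1, 2033. With p = 2033 - 1 = 2032: (p + p//4 - p//100 + p//400) mod 7 = (2032 + 508 - 20 + 5) mod 7 = 2525 mod 7 = 5 -> Saturday (Mon=0 ... Sun=6)
Days before July (Jan-Jun): 181; offset = 181 + 2 - 1 = 182
Weekday index = (5 + 182) mod 7 = 5

Day of the week: Saturday


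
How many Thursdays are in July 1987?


July 1987 has 31 days
Anchor: Jan 1, 1987. With p = 1987 - 1 = 1986: (p + p//4 - p//100 + p//400) mod 7 = (1986 + 496 - 19 + 4) mod 7 = 2467 mod 7 = 3 -> Thursday (Mon=0 ... Sun=6)
Days before July (Jan-Jun): 181; July 1 index = (3 + 181) mod 7 = 2 -> Wednesday
First Thursday is July 2
Thursdays: 2, 9, 16, 23, 30

5 Thursdays


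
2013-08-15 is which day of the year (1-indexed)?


Date: August 15, 2013
Days in months 1 through 7: 212
Plus 15 days in August

Day of year: 227


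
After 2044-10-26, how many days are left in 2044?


Day of year: 300 of 366
Remaining = 366 - 300

66 days


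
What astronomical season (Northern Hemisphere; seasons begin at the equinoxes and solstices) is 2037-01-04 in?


Date: January 4
Astronomical Winter (approx.; exact equinox/solstice day varies by year): December 21 to March 19
January 4 falls within the Winter window

Winter


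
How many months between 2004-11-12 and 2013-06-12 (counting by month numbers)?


From November 2004 to June 2013
9 years * 12 = 108 months, minus 5 months = 103

103 months


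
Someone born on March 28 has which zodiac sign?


Date: March 28
Conventional tropical zodiac dates: Aries from March 21 onward; Taurus starts April 20
March 28 falls within the Aries range

Aries


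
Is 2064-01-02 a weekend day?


Anchor: Jan 1, 2064. With p = 2064 - 1 = 2063: (p + p//4 - p//100 + p//400) mod 7 = (2063 + 515 - 20 + 5) mod 7 = 2563 mod 7 = 1 -> Tuesday (Mon=0 ... Sun=6)
Day of year: 2; offset = 1
Weekday index = (1 + 1) mod 7 = 2 -> Wednesday
Weekend days: Saturday, Sunday

No


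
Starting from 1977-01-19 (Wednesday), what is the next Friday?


Current: Wednesday
Target: Friday
Days ahead: 2

Next Friday: 1977-01-21


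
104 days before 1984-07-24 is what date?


Start: 1984-07-24, subtract 104 days
Back 24 days from July 24 reaches June 30, 1984 -> 80 left
June 1984 has 30 days -> back to May 31, 1984 -> 50 left
May 1984 has 31 days -> back to April 30, 1984 -> 19 left
April 1984: 30 - 19 = 11 -> lands on April 11

Result: 1984-04-11


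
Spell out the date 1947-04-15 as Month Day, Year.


ISO 1947-04-15 parses as year=1947, month=04, day=15
Month 4 -> April

April 15, 1947


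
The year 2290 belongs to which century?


Century = (year - 1) // 100 + 1
= (2290 - 1) // 100 + 1
= 2289 // 100 + 1
= 22 + 1

23rd century


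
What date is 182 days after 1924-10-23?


Start: 1924-10-23, add 182 days
October 1924 has 31 days: 31 - 23 = 8 days to October 31 -> 174 left
November 1924 has 30 days -> 144 left
December 1924 has 31 days -> 113 left
January 1925 has 31 days -> 82 left
February 1925 has 28 days -> 54 left
March 1925 has 31 days -> 23 left
April 1925: 23 <= 30 -> lands on April 23

Result: 1925-04-23


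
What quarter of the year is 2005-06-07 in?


Month: June (month 6)
Q1: Jan-Mar, Q2: Apr-Jun, Q3: Jul-Sep, Q4: Oct-Dec

Q2


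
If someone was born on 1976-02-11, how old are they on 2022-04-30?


Birth: 1976-02-11
Reference: 2022-04-30
Year difference: 2022 - 1976 = 46

46 years old


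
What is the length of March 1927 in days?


March 1927

31 days


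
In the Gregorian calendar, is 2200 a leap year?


Gregorian leap year rule: divisible by 4, but not by 100, unless also by 400.
2200 is divisible by 100 but not 400 -> not a leap year

No


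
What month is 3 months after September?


September is month 9
9 + 3 = 12

December


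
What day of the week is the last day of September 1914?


September 1914 has 30 days
Anchor: Jan 1, 1914. With p = 1914 - 1 = 1913: (p + p//4 - p//100 + p//400) mod 7 = (1913 + 478 - 19 + 4) mod 7 = 2376 mod 7 = 3 -> Thursday (Mon=0 ... Sun=6)
Days before September (Jan-Aug): 243; September 1 index = (3 + 243) mod 7 = 1 -> Tuesday
Last day offset: 30 - 1 = 29 days
Weekday index = (1 + 29) mod 7 = 2

Wednesday, September 30


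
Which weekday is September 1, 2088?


Target: September 1, 2088
Anchor: Jan 1, 2088. With p = 2088 - 1 = 2087: (p + p//4 - p//100 + p//400) mod 7 = (2087 + 521 - 20 + 5) mod 7 = 2593 mod 7 = 3 -> Thursday (Mon=0 ... Sun=6)
Days before September (Jan-Aug): 244 days
Weekday index = (3 + 244) mod 7 = 2

Wednesday


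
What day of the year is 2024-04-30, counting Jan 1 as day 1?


Date: April 30, 2024
Days in months 1 through 3: 91
Plus 30 days in April

Day of year: 121


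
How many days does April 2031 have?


April 2031

30 days


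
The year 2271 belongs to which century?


Century = (year - 1) // 100 + 1
= (2271 - 1) // 100 + 1
= 2270 // 100 + 1
= 22 + 1

23rd century


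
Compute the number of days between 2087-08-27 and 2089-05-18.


From 2087-08-27 to 2089-05-18
2087-08-27: days before August = 31 + 28 + 31 + 30 + 31 + 30 + 31 = 212 (2087 is not a leap year); day of year = 212 + 27 = 239
2089-05-18: days before May = 31 + 28 + 31 + 30 = 120 (2089 is not a leap year); day of year = 120 + 18 = 138
Rest of 2087: 365 - 239 = 126
Full years 2088 (366): 366
Total = 126 + 366 + 138 = 630

630 days


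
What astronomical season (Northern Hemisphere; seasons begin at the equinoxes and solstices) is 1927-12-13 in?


Date: December 13
Astronomical Autumn (approx.; exact equinox/solstice day varies by year): September 22 to December 20
December 13 falls within the Autumn window

Autumn


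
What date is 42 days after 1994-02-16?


Start: 1994-02-16, add 42 days
February 1994 has 28 days: 28 - 16 = 12 days to February 28 -> 30 left
March 1994: 30 <= 31 -> lands on March 30

Result: 1994-03-30


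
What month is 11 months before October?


October is month 10
10 - 11 = -1; wrap: -1 + 12 = 11

November


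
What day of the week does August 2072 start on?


Target: August 1, 2072
Anchor: Jan 1, 2072. With p = 2072 - 1 = 2071: (p + p//4 - p//100 + p//400) mod 7 = (2071 + 517 - 20 + 5) mod 7 = 2573 mod 7 = 4 -> Friday (Mon=0 ... Sun=6)
Days before August (Jan-Jul): 213 days
Weekday index = (4 + 213) mod 7 = 0

Monday


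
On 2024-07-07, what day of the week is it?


Date: July 7, 2024
Anchor: Jan 1, 2024. With p = 2024 - 1 = 2023: (p + p//4 - p//100 + p//400) mod 7 = (2023 + 505 - 20 + 5) mod 7 = 2513 mod 7 = 0 -> Monday (Mon=0 ... Sun=6)
Days before July (Jan-Jun): 182; offset = 182 + 7 - 1 = 188
Weekday index = (0 + 188) mod 7 = 6

Day of the week: Sunday


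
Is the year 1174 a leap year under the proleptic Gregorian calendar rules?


Gregorian leap year rule: divisible by 4, but not by 100, unless also by 400.
1174 is not divisible by 4 -> not a leap year

No


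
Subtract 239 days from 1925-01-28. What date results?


Start: 1925-01-28, subtract 239 days
Back 28 days from January 28 reaches December 31, 1924 -> 211 left
December 1924 has 31 days -> back to November 30, 1924 -> 180 left
November 1924 has 30 days -> back to October 31, 1924 -> 150 left
October 1924 has 31 days -> back to September 30, 1924 -> 119 left
September 1924 has 30 days -> back to August 31, 1924 -> 89 left
August 1924 has 31 days -> back to July 31, 1924 -> 58 left
July 1924 has 31 days -> back to June 30, 1924 -> 27 left
June 1924: 30 - 27 = 3 -> lands on June 3

Result: 1924-06-03


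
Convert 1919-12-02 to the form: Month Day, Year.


ISO 1919-12-02 parses as year=1919, month=12, day=02
Month 12 -> December

December 2, 1919


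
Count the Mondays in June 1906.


June 1906 has 30 days
Anchor: Jan 1, 1906. With p = 1906 - 1 = 1905: (p + p//4 - p//100 + p//400) mod 7 = (1905 + 476 - 19 + 4) mod 7 = 2366 mod 7 = 0 -> Monday (Mon=0 ... Sun=6)
Days before June (Jan-May): 151; June 1 index = (0 + 151) mod 7 = 4 -> Friday
First Monday is June 4
Mondays: 4, 11, 18, 25

4 Mondays


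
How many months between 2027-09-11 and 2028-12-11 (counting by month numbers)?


From September 2027 to December 2028
1 year * 12 = 12 months, plus 3 months = 15

15 months


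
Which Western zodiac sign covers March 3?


Date: March 3
Conventional tropical zodiac dates: Pisces from February 19 onward; Aries starts March 21
March 3 falls within the Pisces range

Pisces


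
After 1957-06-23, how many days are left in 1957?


Day of year: 174 of 365
Remaining = 365 - 174

191 days


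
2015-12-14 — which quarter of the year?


Month: December (month 12)
Q1: Jan-Mar, Q2: Apr-Jun, Q3: Jul-Sep, Q4: Oct-Dec

Q4


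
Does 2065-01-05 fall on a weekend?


Anchor: Jan 1, 2065. With p = 2065 - 1 = 2064: (p + p//4 - p//100 + p//400) mod 7 = (2064 + 516 - 20 + 5) mod 7 = 2565 mod 7 = 3 -> Thursday (Mon=0 ... Sun=6)
Day of year: 5; offset = 4
Weekday index = (3 + 4) mod 7 = 0 -> Monday
Weekend days: Saturday, Sunday

No


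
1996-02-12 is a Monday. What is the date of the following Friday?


Current: Monday
Target: Friday
Days ahead: 4

Next Friday: 1996-02-16


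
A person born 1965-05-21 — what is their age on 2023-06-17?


Birth: 1965-05-21
Reference: 2023-06-17
Year difference: 2023 - 1965 = 58

58 years old


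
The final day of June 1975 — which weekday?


June 1975 has 30 days
Anchor: Jan 1, 1975. With p = 1975 - 1 = 1974: (p + p//4 - p//100 + p//400) mod 7 = (1974 + 493 - 19 + 4) mod 7 = 2452 mod 7 = 2 -> Wednesday (Mon=0 ... Sun=6)
Days before June (Jan-May): 151; June 1 index = (2 + 151) mod 7 = 6 -> Sunday
Last day offset: 30 - 1 = 29 days
Weekday index = (6 + 29) mod 7 = 0

Monday, June 30


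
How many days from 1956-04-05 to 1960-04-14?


From 1956-04-05 to 1960-04-14
1956-04-05: days before April = 31 + 29 + 31 = 91 (1956 is a leap year); day of year = 91 + 5 = 96
1960-04-14: days before April = 31 + 29 + 31 = 91 (1960 is a leap year); day of year = 91 + 14 = 105
Rest of 1956: 366 - 96 = 270
Full years 1957 (365), 1958 (365), 1959 (365): 1095
Total = 270 + 1095 + 105 = 1470

1470 days


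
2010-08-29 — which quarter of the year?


Month: August (month 8)
Q1: Jan-Mar, Q2: Apr-Jun, Q3: Jul-Sep, Q4: Oct-Dec

Q3


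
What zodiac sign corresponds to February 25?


Date: February 25
Conventional tropical zodiac dates: Pisces from February 19 onward; Aries starts March 21
February 25 falls within the Pisces range

Pisces


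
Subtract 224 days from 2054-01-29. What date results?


Start: 2054-01-29, subtract 224 days
Back 29 days from January 29 reaches December 31, 2053 -> 195 left
December 2053 has 31 days -> back to November 30, 2053 -> 164 left
November 2053 has 30 days -> back to October 31, 2053 -> 134 left
October 2053 has 31 days -> back to September 30, 2053 -> 103 left
September 2053 has 30 days -> back to August 31, 2053 -> 73 left
August 2053 has 31 days -> back to July 31, 2053 -> 42 left
July 2053 has 31 days -> back to June 30, 2053 -> 11 left
June 2053: 30 - 11 = 19 -> lands on June 19

Result: 2053-06-19


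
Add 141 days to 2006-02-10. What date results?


Start: 2006-02-10, add 141 days
February 2006 has 28 days: 28 - 10 = 18 days to February 28 -> 123 left
March 2006 has 31 days -> 92 left
April 2006 has 30 days -> 62 left
May 2006 has 31 days -> 31 left
June 2006 has 30 days -> 1 left
July 2006: 1 <= 31 -> lands on July 1

Result: 2006-07-01


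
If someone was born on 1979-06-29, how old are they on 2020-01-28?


Birth: 1979-06-29
Reference: 2020-01-28
Year difference: 2020 - 1979 = 41
Birthday not yet reached in 2020, subtract 1

40 years old


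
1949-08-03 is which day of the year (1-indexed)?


Date: August 3, 1949
Days in months 1 through 7: 212
Plus 3 days in August

Day of year: 215


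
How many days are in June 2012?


June 2012

30 days


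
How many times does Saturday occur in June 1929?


June 1929 has 30 days
Anchor: Jan 1, 1929. With p = 1929 - 1 = 1928: (p + p//4 - p//100 + p//400) mod 7 = (1928 + 482 - 19 + 4) mod 7 = 2395 mod 7 = 1 -> Tuesday (Mon=0 ... Sun=6)
Days before June (Jan-May): 151; June 1 index = (1 + 151) mod 7 = 5 -> Saturday
First Saturday is June 1
Saturdays: 1, 8, 15, 22, 29

5 Saturdays


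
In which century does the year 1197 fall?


Century = (year - 1) // 100 + 1
= (1197 - 1) // 100 + 1
= 1196 // 100 + 1
= 11 + 1

12th century


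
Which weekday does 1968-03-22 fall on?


Date: March 22, 1968
Anchor: Jan 1, 1968. With p = 1968 - 1 = 1967: (p + p//4 - p//100 + p//400) mod 7 = (1967 + 491 - 19 + 4) mod 7 = 2443 mod 7 = 0 -> Monday (Mon=0 ... Sun=6)
Days before March (Jan-Feb): 60; offset = 60 + 22 - 1 = 81
Weekday index = (0 + 81) mod 7 = 4

Day of the week: Friday


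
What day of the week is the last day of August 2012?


August 2012 has 31 days
Anchor: Jan 1, 2012. With p = 2012 - 1 = 2011: (p + p//4 - p//100 + p//400) mod 7 = (2011 + 502 - 20 + 5) mod 7 = 2498 mod 7 = 6 -> Sunday (Mon=0 ... Sun=6)
Days before August (Jan-Jul): 213; August 1 index = (6 + 213) mod 7 = 2 -> Wednesday
Last day offset: 31 - 1 = 30 days
Weekday index = (2 + 30) mod 7 = 4

Friday, August 31


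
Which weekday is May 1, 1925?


Target: May 1, 1925
Anchor: Jan 1, 1925. With p = 1925 - 1 = 1924: (p + p//4 - p//100 + p//400) mod 7 = (1924 + 481 - 19 + 4) mod 7 = 2390 mod 7 = 3 -> Thursday (Mon=0 ... Sun=6)
Days before May (Jan-Apr): 120 days
Weekday index = (3 + 120) mod 7 = 4

Friday


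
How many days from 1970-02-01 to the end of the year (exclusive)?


Day of year: 32 of 365
Remaining = 365 - 32

333 days


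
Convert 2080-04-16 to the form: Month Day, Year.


ISO 2080-04-16 parses as year=2080, month=04, day=16
Month 4 -> April

April 16, 2080


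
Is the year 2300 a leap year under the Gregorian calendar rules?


Gregorian leap year rule: divisible by 4, but not by 100, unless also by 400.
2300 is divisible by 100 but not 400 -> not a leap year

No


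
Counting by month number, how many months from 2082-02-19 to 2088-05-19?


From February 2082 to May 2088
6 years * 12 = 72 months, plus 3 months = 75

75 months


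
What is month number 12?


Month 12 of 12

December


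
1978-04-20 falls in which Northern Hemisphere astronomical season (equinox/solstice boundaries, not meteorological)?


Date: April 20
Astronomical Spring (approx.; exact equinox/solstice day varies by year): March 20 to June 20
April 20 falls within the Spring window

Spring


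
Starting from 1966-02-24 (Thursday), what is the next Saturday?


Current: Thursday
Target: Saturday
Days ahead: 2

Next Saturday: 1966-02-26


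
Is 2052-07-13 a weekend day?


Anchor: Jan 1, 2052. With p = 2052 - 1 = 2051: (p + p//4 - p//100 + p//400) mod 7 = (2051 + 512 - 20 + 5) mod 7 = 2548 mod 7 = 0 -> Monday (Mon=0 ... Sun=6)
Day of year: 195; offset = 194
Weekday index = (0 + 194) mod 7 = 5 -> Saturday
Weekend days: Saturday, Sunday

Yes


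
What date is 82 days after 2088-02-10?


Start: 2088-02-10, add 82 days
February 2088 has 29 days: 29 - 10 = 19 days to February 29 -> 63 left
March 2088 has 31 days -> 32 left
April 2088 has 30 days -> 2 left
May 2088: 2 <= 31 -> lands on May 2

Result: 2088-05-02


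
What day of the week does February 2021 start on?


Target: February 1, 2021
Anchor: Jan 1, 2021. With p = 2021 - 1 = 2020: (p + p//4 - p//100 + p//400) mod 7 = (2020 + 505 - 20 + 5) mod 7 = 2510 mod 7 = 4 -> Friday (Mon=0 ... Sun=6)
Days before February (Jan): 31 days
Weekday index = (4 + 31) mod 7 = 0

Monday


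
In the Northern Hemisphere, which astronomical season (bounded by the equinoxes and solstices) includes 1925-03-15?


Date: March 15
Astronomical Winter (approx.; exact equinox/solstice day varies by year): December 21 to March 19
March 15 falls within the Winter window

Winter


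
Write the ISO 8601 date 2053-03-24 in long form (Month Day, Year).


ISO 2053-03-24 parses as year=2053, month=03, day=24
Month 3 -> March

March 24, 2053


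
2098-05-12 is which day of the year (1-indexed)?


Date: May 12, 2098
Days in months 1 through 4: 120
Plus 12 days in May

Day of year: 132


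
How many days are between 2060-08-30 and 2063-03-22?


From 2060-08-30 to 2063-03-22
2060-08-30: days before August = 31 + 29 + 31 + 30 + 31 + 30 + 31 = 213 (2060 is a leap year); day of year = 213 + 30 = 243
2063-03-22: days before March = 31 + 28 = 59 (2063 is not a leap year); day of year = 59 + 22 = 81
Rest of 2060: 366 - 243 = 123
Full years 2061 (365), 2062 (365): 730
Total = 123 + 730 + 81 = 934

934 days


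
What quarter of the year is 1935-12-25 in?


Month: December (month 12)
Q1: Jan-Mar, Q2: Apr-Jun, Q3: Jul-Sep, Q4: Oct-Dec

Q4


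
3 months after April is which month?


April is month 4
4 + 3 = 7

July


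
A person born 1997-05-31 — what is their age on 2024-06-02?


Birth: 1997-05-31
Reference: 2024-06-02
Year difference: 2024 - 1997 = 27

27 years old


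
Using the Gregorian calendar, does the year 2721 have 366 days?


Gregorian leap year rule: divisible by 4, but not by 100, unless also by 400.
2721 is not divisible by 4 -> not a leap year

No


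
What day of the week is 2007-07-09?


Date: July 9, 2007
Anchor: Jan 1, 2007. With p = 2007 - 1 = 2006: (p + p//4 - p//100 + p//400) mod 7 = (2006 + 501 - 20 + 5) mod 7 = 2492 mod 7 = 0 -> Monday (Mon=0 ... Sun=6)
Days before July (Jan-Jun): 181; offset = 181 + 9 - 1 = 189
Weekday index = (0 + 189) mod 7 = 0

Day of the week: Monday


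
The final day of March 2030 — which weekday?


March 2030 has 31 days
Anchor: Jan 1, 2030. With p = 2030 - 1 = 2029: (p + p//4 - p//100 + p//400) mod 7 = (2029 + 507 - 20 + 5) mod 7 = 2521 mod 7 = 1 -> Tuesday (Mon=0 ... Sun=6)
Days before March (Jan-Feb): 59; March 1 index = (1 + 59) mod 7 = 4 -> Friday
Last day offset: 31 - 1 = 30 days
Weekday index = (4 + 30) mod 7 = 6

Sunday, March 31


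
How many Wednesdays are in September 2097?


September 2097 has 30 days
Anchor: Jan 1, 2097. With p = 2097 - 1 = 2096: (p + p//4 - p//100 + p//400) mod 7 = (2096 + 524 - 20 + 5) mod 7 = 2605 mod 7 = 1 -> Tuesday (Mon=0 ... Sun=6)
Days before September (Jan-Aug): 243; September 1 index = (1 + 243) mod 7 = 6 -> Sunday
First Wednesday is September 4
Wednesdays: 4, 11, 18, 25

4 Wednesdays


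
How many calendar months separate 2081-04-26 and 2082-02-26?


From April 2081 to February 2082
1 year * 12 = 12 months, minus 2 months = 10

10 months


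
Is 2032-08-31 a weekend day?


Anchor: Jan 1, 2032. With p = 2032 - 1 = 2031: (p + p//4 - p//100 + p//400) mod 7 = (2031 + 507 - 20 + 5) mod 7 = 2523 mod 7 = 3 -> Thursday (Mon=0 ... Sun=6)
Day of year: 244; offset = 243
Weekday index = (3 + 243) mod 7 = 1 -> Tuesday
Weekend days: Saturday, Sunday

No


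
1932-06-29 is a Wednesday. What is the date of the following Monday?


Current: Wednesday
Target: Monday
Days ahead: 5

Next Monday: 1932-07-04


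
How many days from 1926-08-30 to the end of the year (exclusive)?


Day of year: 242 of 365
Remaining = 365 - 242

123 days


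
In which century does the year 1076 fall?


Century = (year - 1) // 100 + 1
= (1076 - 1) // 100 + 1
= 1075 // 100 + 1
= 10 + 1

11th century
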